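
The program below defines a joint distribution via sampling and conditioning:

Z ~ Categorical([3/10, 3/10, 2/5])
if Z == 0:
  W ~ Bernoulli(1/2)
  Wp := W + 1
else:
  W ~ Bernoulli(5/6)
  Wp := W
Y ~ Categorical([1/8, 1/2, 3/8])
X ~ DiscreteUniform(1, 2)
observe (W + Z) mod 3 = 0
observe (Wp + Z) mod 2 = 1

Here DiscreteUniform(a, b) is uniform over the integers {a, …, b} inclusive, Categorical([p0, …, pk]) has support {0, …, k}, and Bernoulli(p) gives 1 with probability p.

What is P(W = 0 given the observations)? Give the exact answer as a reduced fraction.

P(W = 0 | obs) = 9/29

Enumerate traces; 12 have nonzero weight after conditioning:
  (Z=0, W=0, Y=0, X=1) weight 3/320
  (Z=0, W=0, Y=0, X=2) weight 3/320
  (Z=0, W=0, Y=1, X=1) weight 3/80
  (Z=0, W=0, Y=1, X=2) weight 3/80
  (Z=0, W=0, Y=2, X=1) weight 9/320
  (Z=0, W=0, Y=2, X=2) weight 9/320
  (Z=2, W=1, Y=0, X=1) weight 1/48
  (Z=2, W=1, Y=0, X=2) weight 1/48
  … 4 more
Group by W:
  weight(W=0) = 3/20
  weight(W=1) = 1/3
Total weight = 3/20 + 1/3 = 29/60
P(W=0 | obs) = 3/20 / 29/60 = 9/29
P(W=1 | obs) = 1/3 / 29/60 = 20/29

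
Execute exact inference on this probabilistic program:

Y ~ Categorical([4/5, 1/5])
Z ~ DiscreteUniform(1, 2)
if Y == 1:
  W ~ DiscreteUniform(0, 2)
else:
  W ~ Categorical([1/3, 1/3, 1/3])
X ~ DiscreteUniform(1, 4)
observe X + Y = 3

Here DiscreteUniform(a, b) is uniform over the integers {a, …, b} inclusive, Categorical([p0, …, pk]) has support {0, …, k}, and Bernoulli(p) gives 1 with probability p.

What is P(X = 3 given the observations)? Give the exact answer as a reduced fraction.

Enumerate traces; 12 have nonzero weight after conditioning:
  (Y=0, Z=1, W=0, X=3) weight 1/30
  (Y=0, Z=1, W=1, X=3) weight 1/30
  (Y=0, Z=1, W=2, X=3) weight 1/30
  (Y=0, Z=2, W=0, X=3) weight 1/30
  (Y=0, Z=2, W=1, X=3) weight 1/30
  (Y=0, Z=2, W=2, X=3) weight 1/30
  (Y=1, Z=1, W=0, X=2) weight 1/120
  (Y=1, Z=1, W=1, X=2) weight 1/120
  … 4 more
Group by X:
  weight(X=2) = 1/20
  weight(X=3) = 1/5
Total weight = 1/20 + 1/5 = 1/4
P(X=2 | obs) = 1/20 / 1/4 = 1/5
P(X=3 | obs) = 1/5 / 1/4 = 4/5

P(X = 3 | obs) = 4/5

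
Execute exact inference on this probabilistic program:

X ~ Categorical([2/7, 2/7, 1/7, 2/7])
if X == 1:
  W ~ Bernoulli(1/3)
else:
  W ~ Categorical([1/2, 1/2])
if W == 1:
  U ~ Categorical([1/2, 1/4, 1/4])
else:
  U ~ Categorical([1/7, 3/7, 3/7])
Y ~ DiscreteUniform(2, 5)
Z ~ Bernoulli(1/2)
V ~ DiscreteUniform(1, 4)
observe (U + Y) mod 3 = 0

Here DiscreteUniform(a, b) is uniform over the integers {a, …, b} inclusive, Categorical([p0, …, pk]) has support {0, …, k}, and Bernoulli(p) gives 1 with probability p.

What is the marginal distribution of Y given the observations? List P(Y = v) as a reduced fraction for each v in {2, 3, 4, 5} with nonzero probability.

P(Y=2) = 409/1585, P(Y=3) = 358/1585, P(Y=4) = 409/1585, P(Y=5) = 409/1585

Enumerate traces; 256 have nonzero weight after conditioning:
  (X=0, W=0, U=0, Y=3, Z=0, V=1) weight 1/1568
  (X=0, W=0, U=0, Y=3, Z=0, V=2) weight 1/1568
  (X=0, W=0, U=0, Y=3, Z=0, V=3) weight 1/1568
  (X=0, W=0, U=0, Y=3, Z=0, V=4) weight 1/1568
  (X=0, W=0, U=0, Y=3, Z=1, V=1) weight 1/1568
  (X=0, W=0, U=0, Y=3, Z=1, V=2) weight 1/1568
  (X=0, W=0, U=0, Y=3, Z=1, V=3) weight 1/1568
  (X=0, W=0, U=0, Y=3, Z=1, V=4) weight 1/1568
  (X=0, W=0, U=1, Y=2, Z=0, V=1) weight 3/1568
  (X=0, W=0, U=1, Y=5, Z=0, V=1) weight 3/1568
  … 246 more
Group by Y:
  weight(Y=2) = 409/4704
  weight(Y=3) = 179/2352
  weight(Y=4) = 409/4704
  weight(Y=5) = 409/4704
Total weight = 409/4704 + 179/2352 + 409/4704 + 409/4704 = 1585/4704
P(Y=2 | obs) = 409/4704 / 1585/4704 = 409/1585
P(Y=3 | obs) = 179/2352 / 1585/4704 = 358/1585
P(Y=4 | obs) = 409/4704 / 1585/4704 = 409/1585
P(Y=5 | obs) = 409/4704 / 1585/4704 = 409/1585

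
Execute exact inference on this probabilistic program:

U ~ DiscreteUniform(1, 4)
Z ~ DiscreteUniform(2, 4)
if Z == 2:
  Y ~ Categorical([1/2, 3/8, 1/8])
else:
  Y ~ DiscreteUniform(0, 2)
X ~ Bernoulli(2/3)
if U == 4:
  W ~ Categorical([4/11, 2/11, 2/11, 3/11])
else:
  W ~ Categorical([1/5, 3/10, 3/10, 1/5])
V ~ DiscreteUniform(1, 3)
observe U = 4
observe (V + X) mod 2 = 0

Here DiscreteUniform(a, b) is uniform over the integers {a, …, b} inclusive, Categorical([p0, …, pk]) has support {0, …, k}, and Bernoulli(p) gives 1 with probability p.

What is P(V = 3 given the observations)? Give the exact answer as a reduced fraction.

P(V = 3 | obs) = 2/5

Enumerate traces; 108 have nonzero weight after conditioning:
  (U=4, Z=2, Y=0, X=0, W=0, V=2) weight 1/594
  (U=4, Z=2, Y=0, X=0, W=1, V=2) weight 1/1188
  (U=4, Z=2, Y=0, X=0, W=2, V=2) weight 1/1188
  (U=4, Z=2, Y=0, X=0, W=3, V=2) weight 1/792
  (U=4, Z=2, Y=0, X=1, W=0, V=1) weight 1/297
  (U=4, Z=2, Y=0, X=1, W=0, V=3) weight 1/297
  (U=4, Z=2, Y=0, X=1, W=1, V=1) weight 1/594
  (U=4, Z=2, Y=0, X=1, W=1, V=3) weight 1/594
  … 100 more
Group by V:
  weight(V=1) = 1/18
  weight(V=2) = 1/36
  weight(V=3) = 1/18
Total weight = 1/18 + 1/36 + 1/18 = 5/36
P(V=1 | obs) = 1/18 / 5/36 = 2/5
P(V=2 | obs) = 1/36 / 5/36 = 1/5
P(V=3 | obs) = 1/18 / 5/36 = 2/5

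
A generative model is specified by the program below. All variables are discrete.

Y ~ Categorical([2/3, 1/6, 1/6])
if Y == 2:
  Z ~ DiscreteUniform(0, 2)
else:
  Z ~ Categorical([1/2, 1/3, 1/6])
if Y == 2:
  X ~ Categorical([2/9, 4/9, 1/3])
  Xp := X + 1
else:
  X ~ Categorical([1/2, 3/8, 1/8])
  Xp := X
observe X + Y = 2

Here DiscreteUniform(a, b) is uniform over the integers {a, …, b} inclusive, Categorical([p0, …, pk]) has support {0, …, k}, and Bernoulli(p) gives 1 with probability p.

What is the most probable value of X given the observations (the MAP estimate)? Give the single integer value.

argmax_v P(X = v | obs) = 2

Enumerate traces; 9 have nonzero weight after conditioning:
  (Y=0, Z=0, X=2) weight 1/24
  (Y=0, Z=1, X=2) weight 1/36
  (Y=0, Z=2, X=2) weight 1/72
  (Y=1, Z=0, X=1) weight 1/32
  (Y=1, Z=1, X=1) weight 1/48
  (Y=1, Z=2, X=1) weight 1/96
  (Y=2, Z=0, X=0) weight 1/81
  (Y=2, Z=1, X=0) weight 1/81
  … 1 more
Group by X:
  weight(X=0) = 1/27
  weight(X=1) = 1/16
  weight(X=2) = 1/12
Total weight = 1/27 + 1/16 + 1/12 = 79/432
P(X=0 | obs) = 1/27 / 79/432 = 16/79
P(X=1 | obs) = 1/16 / 79/432 = 27/79
P(X=2 | obs) = 1/12 / 79/432 = 36/79
argmax = 2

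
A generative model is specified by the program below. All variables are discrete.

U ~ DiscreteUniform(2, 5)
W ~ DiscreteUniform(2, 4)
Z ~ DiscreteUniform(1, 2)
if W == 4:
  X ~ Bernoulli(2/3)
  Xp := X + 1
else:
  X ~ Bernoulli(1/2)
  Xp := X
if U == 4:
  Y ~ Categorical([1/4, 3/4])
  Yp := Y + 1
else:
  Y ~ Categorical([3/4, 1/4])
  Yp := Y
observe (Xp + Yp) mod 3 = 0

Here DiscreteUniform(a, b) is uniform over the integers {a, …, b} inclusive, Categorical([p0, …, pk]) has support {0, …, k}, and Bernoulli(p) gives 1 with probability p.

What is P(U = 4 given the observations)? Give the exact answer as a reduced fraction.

Enumerate traces; 26 have nonzero weight after conditioning:
  (U=2, W=2, Z=1, X=0, Y=0) weight 1/64
  (U=2, W=2, Z=2, X=0, Y=0) weight 1/64
  (U=2, W=3, Z=1, X=0, Y=0) weight 1/64
  (U=2, W=3, Z=2, X=0, Y=0) weight 1/64
  (U=2, W=4, Z=1, X=1, Y=1) weight 1/144
  (U=2, W=4, Z=2, X=1, Y=1) weight 1/144
  (U=3, W=2, Z=1, X=0, Y=0) weight 1/64
  (U=3, W=2, Z=2, X=0, Y=0) weight 1/64
  (U=4, W=2, Z=1, X=1, Y=1) weight 1/64
  (U=5, W=2, Z=1, X=0, Y=0) weight 1/64
  … 16 more
Group by U:
  weight(U=2) = 11/144
  weight(U=3) = 11/144
  weight(U=4) = 7/72
  weight(U=5) = 11/144
Total weight = 11/144 + 11/144 + 7/72 + 11/144 = 47/144
P(U=2 | obs) = 11/144 / 47/144 = 11/47
P(U=3 | obs) = 11/144 / 47/144 = 11/47
P(U=4 | obs) = 7/72 / 47/144 = 14/47
P(U=5 | obs) = 11/144 / 47/144 = 11/47

P(U = 4 | obs) = 14/47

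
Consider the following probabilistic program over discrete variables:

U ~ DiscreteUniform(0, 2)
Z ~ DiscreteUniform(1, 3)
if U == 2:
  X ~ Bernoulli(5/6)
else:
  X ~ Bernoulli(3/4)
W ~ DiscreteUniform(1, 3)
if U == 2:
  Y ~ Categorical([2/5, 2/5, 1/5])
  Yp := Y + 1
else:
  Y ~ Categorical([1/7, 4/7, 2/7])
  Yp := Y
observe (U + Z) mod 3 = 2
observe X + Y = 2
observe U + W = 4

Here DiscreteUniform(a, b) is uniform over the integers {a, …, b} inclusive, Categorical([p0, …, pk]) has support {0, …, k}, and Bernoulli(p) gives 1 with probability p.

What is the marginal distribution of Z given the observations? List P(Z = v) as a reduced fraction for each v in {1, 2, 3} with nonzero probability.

P(Z=1) = 15/26, P(Z=3) = 11/26

Enumerate traces; 4 have nonzero weight after conditioning:
  (U=1, Z=1, X=0, W=3, Y=2) weight 1/378
  (U=1, Z=1, X=1, W=3, Y=1) weight 1/63
  (U=2, Z=3, X=0, W=2, Y=2) weight 1/810
  (U=2, Z=3, X=1, W=2, Y=1) weight 1/81
Group by Z:
  weight(Z=1) = 1/54
  weight(Z=3) = 11/810
Total weight = 1/54 + 11/810 = 13/405
P(Z=1 | obs) = 1/54 / 13/405 = 15/26
P(Z=3 | obs) = 11/810 / 13/405 = 11/26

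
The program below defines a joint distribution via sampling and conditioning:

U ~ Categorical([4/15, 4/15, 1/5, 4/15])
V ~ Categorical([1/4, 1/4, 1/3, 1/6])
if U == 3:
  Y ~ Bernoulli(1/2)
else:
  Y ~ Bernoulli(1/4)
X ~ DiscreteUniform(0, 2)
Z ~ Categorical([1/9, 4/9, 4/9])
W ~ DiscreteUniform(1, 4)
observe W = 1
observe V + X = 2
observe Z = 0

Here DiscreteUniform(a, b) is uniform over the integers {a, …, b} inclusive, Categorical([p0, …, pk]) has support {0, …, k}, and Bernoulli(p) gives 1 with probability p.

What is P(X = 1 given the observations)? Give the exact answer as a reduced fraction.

Enumerate traces; 24 have nonzero weight after conditioning:
  (U=0, V=0, Y=0, X=2, Z=0, W=1) weight 1/2160
  (U=0, V=0, Y=1, X=2, Z=0, W=1) weight 1/6480
  (U=0, V=1, Y=0, X=1, Z=0, W=1) weight 1/2160
  (U=0, V=1, Y=1, X=1, Z=0, W=1) weight 1/6480
  (U=0, V=2, Y=0, X=0, Z=0, W=1) weight 1/1620
  (U=0, V=2, Y=1, X=0, Z=0, W=1) weight 1/4860
  (U=1, V=0, Y=0, X=2, Z=0, W=1) weight 1/2160
  (U=1, V=0, Y=1, X=2, Z=0, W=1) weight 1/6480
  … 16 more
Group by X:
  weight(X=0) = 1/324
  weight(X=1) = 1/432
  weight(X=2) = 1/432
Total weight = 1/324 + 1/432 + 1/432 = 5/648
P(X=0 | obs) = 1/324 / 5/648 = 2/5
P(X=1 | obs) = 1/432 / 5/648 = 3/10
P(X=2 | obs) = 1/432 / 5/648 = 3/10

P(X = 1 | obs) = 3/10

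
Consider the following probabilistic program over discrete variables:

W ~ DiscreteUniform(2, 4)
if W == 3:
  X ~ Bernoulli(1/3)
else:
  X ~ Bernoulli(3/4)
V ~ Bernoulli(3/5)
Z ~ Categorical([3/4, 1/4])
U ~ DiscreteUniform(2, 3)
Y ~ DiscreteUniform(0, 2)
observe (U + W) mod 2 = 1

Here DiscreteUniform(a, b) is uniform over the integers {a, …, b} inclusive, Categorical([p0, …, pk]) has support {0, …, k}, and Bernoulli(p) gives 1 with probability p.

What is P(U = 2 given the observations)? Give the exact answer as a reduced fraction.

P(U = 2 | obs) = 1/3

Enumerate traces; 72 have nonzero weight after conditioning:
  (W=2, X=0, V=0, Z=0, U=3, Y=0) weight 1/240
  (W=2, X=0, V=0, Z=0, U=3, Y=1) weight 1/240
  (W=2, X=0, V=0, Z=0, U=3, Y=2) weight 1/240
  (W=2, X=0, V=0, Z=1, U=3, Y=0) weight 1/720
  (W=2, X=0, V=0, Z=1, U=3, Y=1) weight 1/720
  (W=2, X=0, V=0, Z=1, U=3, Y=2) weight 1/720
  (W=2, X=0, V=1, Z=0, U=3, Y=0) weight 1/160
  (W=2, X=0, V=1, Z=0, U=3, Y=1) weight 1/160
  (W=3, X=0, V=0, Z=0, U=2, Y=0) weight 1/90
  … 63 more
Group by U:
  weight(U=2) = 1/6
  weight(U=3) = 1/3
Total weight = 1/6 + 1/3 = 1/2
P(U=2 | obs) = 1/6 / 1/2 = 1/3
P(U=3 | obs) = 1/3 / 1/2 = 2/3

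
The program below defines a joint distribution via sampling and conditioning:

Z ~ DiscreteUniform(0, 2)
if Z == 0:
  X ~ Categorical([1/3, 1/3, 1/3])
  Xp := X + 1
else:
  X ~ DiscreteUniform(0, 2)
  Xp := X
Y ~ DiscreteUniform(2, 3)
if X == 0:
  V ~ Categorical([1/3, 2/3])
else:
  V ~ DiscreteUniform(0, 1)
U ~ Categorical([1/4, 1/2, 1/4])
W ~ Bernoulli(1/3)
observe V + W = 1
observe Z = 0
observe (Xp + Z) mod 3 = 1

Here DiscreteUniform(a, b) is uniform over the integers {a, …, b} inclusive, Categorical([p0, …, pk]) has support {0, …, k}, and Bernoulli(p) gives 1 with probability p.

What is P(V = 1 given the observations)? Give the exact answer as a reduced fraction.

Enumerate traces; 12 have nonzero weight after conditioning:
  (Z=0, X=0, Y=2, V=0, U=0, W=1) weight 1/648
  (Z=0, X=0, Y=2, V=0, U=1, W=1) weight 1/324
  (Z=0, X=0, Y=2, V=0, U=2, W=1) weight 1/648
  (Z=0, X=0, Y=2, V=1, U=0, W=0) weight 1/162
  (Z=0, X=0, Y=2, V=1, U=1, W=0) weight 1/81
  (Z=0, X=0, Y=2, V=1, U=2, W=0) weight 1/162
  (Z=0, X=0, Y=3, V=0, U=0, W=1) weight 1/648
  (Z=0, X=0, Y=3, V=0, U=1, W=1) weight 1/324
  … 4 more
Group by V:
  weight(V=0) = 1/81
  weight(V=1) = 4/81
Total weight = 1/81 + 4/81 = 5/81
P(V=0 | obs) = 1/81 / 5/81 = 1/5
P(V=1 | obs) = 4/81 / 5/81 = 4/5

P(V = 1 | obs) = 4/5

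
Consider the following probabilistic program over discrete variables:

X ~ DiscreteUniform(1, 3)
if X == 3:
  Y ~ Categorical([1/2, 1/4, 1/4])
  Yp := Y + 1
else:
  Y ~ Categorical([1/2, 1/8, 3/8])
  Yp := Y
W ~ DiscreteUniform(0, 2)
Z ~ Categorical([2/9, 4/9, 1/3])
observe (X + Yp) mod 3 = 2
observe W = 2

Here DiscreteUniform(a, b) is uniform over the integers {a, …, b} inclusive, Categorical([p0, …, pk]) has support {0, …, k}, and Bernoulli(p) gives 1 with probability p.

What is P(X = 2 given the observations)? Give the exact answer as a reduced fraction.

Enumerate traces; 9 have nonzero weight after conditioning:
  (X=1, Y=1, W=2, Z=0) weight 1/324
  (X=1, Y=1, W=2, Z=1) weight 1/162
  (X=1, Y=1, W=2, Z=2) weight 1/216
  (X=2, Y=0, W=2, Z=0) weight 1/81
  (X=2, Y=0, W=2, Z=1) weight 2/81
  (X=2, Y=0, W=2, Z=2) weight 1/54
  (X=3, Y=1, W=2, Z=0) weight 1/162
  (X=3, Y=1, W=2, Z=1) weight 1/81
  … 1 more
Group by X:
  weight(X=1) = 1/72
  weight(X=2) = 1/18
  weight(X=3) = 1/36
Total weight = 1/72 + 1/18 + 1/36 = 7/72
P(X=1 | obs) = 1/72 / 7/72 = 1/7
P(X=2 | obs) = 1/18 / 7/72 = 4/7
P(X=3 | obs) = 1/36 / 7/72 = 2/7

P(X = 2 | obs) = 4/7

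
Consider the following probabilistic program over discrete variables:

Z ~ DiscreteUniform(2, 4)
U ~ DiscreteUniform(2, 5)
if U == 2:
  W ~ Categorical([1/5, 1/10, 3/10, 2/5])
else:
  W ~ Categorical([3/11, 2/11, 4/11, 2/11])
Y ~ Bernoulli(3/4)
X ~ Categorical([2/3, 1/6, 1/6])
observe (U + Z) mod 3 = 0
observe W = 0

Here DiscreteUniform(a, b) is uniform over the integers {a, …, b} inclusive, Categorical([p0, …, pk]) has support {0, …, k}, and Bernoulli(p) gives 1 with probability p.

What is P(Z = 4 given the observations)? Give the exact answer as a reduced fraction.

Enumerate traces; 24 have nonzero weight after conditioning:
  (Z=2, U=4, W=0, Y=0, X=0) weight 1/264
  (Z=2, U=4, W=0, Y=0, X=1) weight 1/1056
  (Z=2, U=4, W=0, Y=0, X=2) weight 1/1056
  (Z=2, U=4, W=0, Y=1, X=0) weight 1/88
  (Z=2, U=4, W=0, Y=1, X=1) weight 1/352
  (Z=2, U=4, W=0, Y=1, X=2) weight 1/352
  (Z=3, U=3, W=0, Y=0, X=0) weight 1/264
  (Z=3, U=3, W=0, Y=0, X=1) weight 1/1056
  (Z=4, U=2, W=0, Y=0, X=0) weight 1/360
  … 15 more
Group by Z:
  weight(Z=2) = 1/44
  weight(Z=3) = 1/44
  weight(Z=4) = 13/330
Total weight = 1/44 + 1/44 + 13/330 = 14/165
P(Z=2 | obs) = 1/44 / 14/165 = 15/56
P(Z=3 | obs) = 1/44 / 14/165 = 15/56
P(Z=4 | obs) = 13/330 / 14/165 = 13/28

P(Z = 4 | obs) = 13/28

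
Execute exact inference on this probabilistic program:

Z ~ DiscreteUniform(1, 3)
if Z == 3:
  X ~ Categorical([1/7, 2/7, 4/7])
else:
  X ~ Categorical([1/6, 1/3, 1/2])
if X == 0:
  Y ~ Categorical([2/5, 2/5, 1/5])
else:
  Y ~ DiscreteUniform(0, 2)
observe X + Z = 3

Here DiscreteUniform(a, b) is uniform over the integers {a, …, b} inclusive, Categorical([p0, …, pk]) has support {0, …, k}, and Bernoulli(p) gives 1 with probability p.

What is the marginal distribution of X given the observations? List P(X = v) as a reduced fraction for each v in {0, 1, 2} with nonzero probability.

P(X=0) = 6/41, P(X=1) = 14/41, P(X=2) = 21/41

Enumerate traces; 9 have nonzero weight after conditioning:
  (Z=1, X=2, Y=0) weight 1/18
  (Z=1, X=2, Y=1) weight 1/18
  (Z=1, X=2, Y=2) weight 1/18
  (Z=2, X=1, Y=0) weight 1/27
  (Z=2, X=1, Y=1) weight 1/27
  (Z=2, X=1, Y=2) weight 1/27
  (Z=3, X=0, Y=0) weight 2/105
  (Z=3, X=0, Y=1) weight 2/105
  … 1 more
Group by X:
  weight(X=0) = 1/21
  weight(X=1) = 1/9
  weight(X=2) = 1/6
Total weight = 1/21 + 1/9 + 1/6 = 41/126
P(X=0 | obs) = 1/21 / 41/126 = 6/41
P(X=1 | obs) = 1/9 / 41/126 = 14/41
P(X=2 | obs) = 1/6 / 41/126 = 21/41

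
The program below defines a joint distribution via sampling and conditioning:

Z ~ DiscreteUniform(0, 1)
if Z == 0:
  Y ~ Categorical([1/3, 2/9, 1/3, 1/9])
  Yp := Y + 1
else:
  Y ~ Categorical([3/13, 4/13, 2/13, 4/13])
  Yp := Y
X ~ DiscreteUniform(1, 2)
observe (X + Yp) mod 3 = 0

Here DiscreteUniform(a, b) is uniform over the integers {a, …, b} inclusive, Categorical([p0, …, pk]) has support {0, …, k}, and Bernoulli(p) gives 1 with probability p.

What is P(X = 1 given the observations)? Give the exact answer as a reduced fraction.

P(X = 1 | obs) = 1/3

Enumerate traces; 5 have nonzero weight after conditioning:
  (Z=0, Y=0, X=2) weight 1/12
  (Z=0, Y=1, X=1) weight 1/18
  (Z=0, Y=3, X=2) weight 1/36
  (Z=1, Y=1, X=2) weight 1/13
  (Z=1, Y=2, X=1) weight 1/26
Group by X:
  weight(X=1) = 11/117
  weight(X=2) = 22/117
Total weight = 11/117 + 22/117 = 11/39
P(X=1 | obs) = 11/117 / 11/39 = 1/3
P(X=2 | obs) = 22/117 / 11/39 = 2/3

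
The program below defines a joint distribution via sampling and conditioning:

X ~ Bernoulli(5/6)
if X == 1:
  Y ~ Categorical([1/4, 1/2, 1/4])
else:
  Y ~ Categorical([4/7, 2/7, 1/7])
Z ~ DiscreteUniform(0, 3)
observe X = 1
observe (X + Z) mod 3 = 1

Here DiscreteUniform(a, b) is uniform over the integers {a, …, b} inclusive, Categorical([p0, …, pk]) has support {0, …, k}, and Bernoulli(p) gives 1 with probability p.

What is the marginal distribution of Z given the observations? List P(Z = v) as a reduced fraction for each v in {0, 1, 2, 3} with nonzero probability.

P(Z=0) = 1/2, P(Z=3) = 1/2

Enumerate traces; 6 have nonzero weight after conditioning:
  (X=1, Y=0, Z=0) weight 5/96
  (X=1, Y=0, Z=3) weight 5/96
  (X=1, Y=1, Z=0) weight 5/48
  (X=1, Y=1, Z=3) weight 5/48
  (X=1, Y=2, Z=0) weight 5/96
  (X=1, Y=2, Z=3) weight 5/96
Group by Z:
  weight(Z=0) = 5/24
  weight(Z=3) = 5/24
Total weight = 5/24 + 5/24 = 5/12
P(Z=0 | obs) = 5/24 / 5/12 = 1/2
P(Z=3 | obs) = 5/24 / 5/12 = 1/2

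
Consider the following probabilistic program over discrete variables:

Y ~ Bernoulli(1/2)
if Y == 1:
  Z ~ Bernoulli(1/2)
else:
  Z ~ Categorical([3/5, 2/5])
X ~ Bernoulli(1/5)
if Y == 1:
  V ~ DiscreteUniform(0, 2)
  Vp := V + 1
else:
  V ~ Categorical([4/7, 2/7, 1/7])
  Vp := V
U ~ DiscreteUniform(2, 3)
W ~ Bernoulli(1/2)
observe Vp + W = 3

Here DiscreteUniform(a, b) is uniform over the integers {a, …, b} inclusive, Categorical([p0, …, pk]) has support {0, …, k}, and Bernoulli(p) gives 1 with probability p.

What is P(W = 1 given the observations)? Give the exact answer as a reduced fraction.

P(W = 1 | obs) = 10/17

Enumerate traces; 24 have nonzero weight after conditioning:
  (Y=0, Z=0, X=0, V=2, U=2, W=1) weight 3/350
  (Y=0, Z=0, X=0, V=2, U=3, W=1) weight 3/350
  (Y=0, Z=0, X=1, V=2, U=2, W=1) weight 3/1400
  (Y=0, Z=0, X=1, V=2, U=3, W=1) weight 3/1400
  (Y=0, Z=1, X=0, V=2, U=2, W=1) weight 1/175
  (Y=0, Z=1, X=0, V=2, U=3, W=1) weight 1/175
  (Y=0, Z=1, X=1, V=2, U=2, W=1) weight 1/700
  (Y=0, Z=1, X=1, V=2, U=3, W=1) weight 1/700
  (Y=1, Z=0, X=0, V=2, U=2, W=0) weight 1/60
  … 15 more
Group by W:
  weight(W=0) = 1/12
  weight(W=1) = 5/42
Total weight = 1/12 + 5/42 = 17/84
P(W=0 | obs) = 1/12 / 17/84 = 7/17
P(W=1 | obs) = 5/42 / 17/84 = 10/17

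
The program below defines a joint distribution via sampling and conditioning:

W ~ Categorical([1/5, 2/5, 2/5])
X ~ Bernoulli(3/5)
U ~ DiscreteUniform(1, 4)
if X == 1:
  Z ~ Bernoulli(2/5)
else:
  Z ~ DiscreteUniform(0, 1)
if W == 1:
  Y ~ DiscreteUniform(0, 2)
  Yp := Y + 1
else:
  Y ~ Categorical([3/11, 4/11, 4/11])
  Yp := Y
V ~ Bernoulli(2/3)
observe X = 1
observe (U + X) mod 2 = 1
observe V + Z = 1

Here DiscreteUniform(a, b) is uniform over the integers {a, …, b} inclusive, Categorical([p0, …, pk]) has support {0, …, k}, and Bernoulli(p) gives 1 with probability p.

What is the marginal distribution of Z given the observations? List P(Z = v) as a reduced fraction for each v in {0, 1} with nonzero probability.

P(Z=0) = 3/4, P(Z=1) = 1/4

Enumerate traces; 36 have nonzero weight after conditioning:
  (W=0, X=1, U=2, Z=0, Y=0, V=1) weight 9/2750
  (W=0, X=1, U=2, Z=0, Y=1, V=1) weight 6/1375
  (W=0, X=1, U=2, Z=0, Y=2, V=1) weight 6/1375
  (W=0, X=1, U=2, Z=1, Y=0, V=0) weight 3/2750
  (W=0, X=1, U=2, Z=1, Y=1, V=0) weight 2/1375
  (W=0, X=1, U=2, Z=1, Y=2, V=0) weight 2/1375
  (W=0, X=1, U=4, Z=0, Y=0, V=1) weight 9/2750
  (W=0, X=1, U=4, Z=0, Y=1, V=1) weight 6/1375
  … 28 more
Group by Z:
  weight(Z=0) = 3/25
  weight(Z=1) = 1/25
Total weight = 3/25 + 1/25 = 4/25
P(Z=0 | obs) = 3/25 / 4/25 = 3/4
P(Z=1 | obs) = 1/25 / 4/25 = 1/4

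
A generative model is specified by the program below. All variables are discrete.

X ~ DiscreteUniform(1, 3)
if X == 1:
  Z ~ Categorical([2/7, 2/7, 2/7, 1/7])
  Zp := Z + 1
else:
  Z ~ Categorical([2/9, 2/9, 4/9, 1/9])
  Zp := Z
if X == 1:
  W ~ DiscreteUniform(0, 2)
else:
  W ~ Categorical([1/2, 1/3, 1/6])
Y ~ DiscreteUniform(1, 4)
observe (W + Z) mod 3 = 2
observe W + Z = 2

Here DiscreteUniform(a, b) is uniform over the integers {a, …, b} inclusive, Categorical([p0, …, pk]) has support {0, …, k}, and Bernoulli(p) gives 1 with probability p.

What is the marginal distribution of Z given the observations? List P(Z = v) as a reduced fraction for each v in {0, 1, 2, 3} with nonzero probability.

P(Z=0) = 8/45, P(Z=1) = 23/90, P(Z=2) = 17/30

Enumerate traces; 36 have nonzero weight after conditioning:
  (X=1, Z=0, W=2, Y=1) weight 1/126
  (X=1, Z=0, W=2, Y=2) weight 1/126
  (X=1, Z=0, W=2, Y=3) weight 1/126
  (X=1, Z=0, W=2, Y=4) weight 1/126
  (X=1, Z=1, W=1, Y=1) weight 1/126
  (X=1, Z=1, W=1, Y=2) weight 1/126
  (X=1, Z=1, W=1, Y=3) weight 1/126
  (X=1, Z=1, W=1, Y=4) weight 1/126
  (X=1, Z=2, W=0, Y=1) weight 1/126
  … 27 more
Group by Z:
  weight(Z=0) = 32/567
  weight(Z=1) = 46/567
  weight(Z=2) = 34/189
Total weight = 32/567 + 46/567 + 34/189 = 20/63
P(Z=0 | obs) = 32/567 / 20/63 = 8/45
P(Z=1 | obs) = 46/567 / 20/63 = 23/90
P(Z=2 | obs) = 34/189 / 20/63 = 17/30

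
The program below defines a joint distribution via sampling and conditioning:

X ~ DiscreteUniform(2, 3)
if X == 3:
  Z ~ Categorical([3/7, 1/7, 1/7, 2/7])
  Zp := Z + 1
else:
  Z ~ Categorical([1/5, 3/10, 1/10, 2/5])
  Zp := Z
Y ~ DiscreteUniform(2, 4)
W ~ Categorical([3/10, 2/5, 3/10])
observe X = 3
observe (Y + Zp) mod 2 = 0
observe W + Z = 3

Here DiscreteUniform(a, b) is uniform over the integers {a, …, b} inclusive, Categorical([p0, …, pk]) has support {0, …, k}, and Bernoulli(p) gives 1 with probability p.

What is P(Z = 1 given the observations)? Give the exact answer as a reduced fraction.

Enumerate traces; 5 have nonzero weight after conditioning:
  (X=3, Z=1, Y=2, W=2) weight 1/140
  (X=3, Z=1, Y=4, W=2) weight 1/140
  (X=3, Z=2, Y=3, W=1) weight 1/105
  (X=3, Z=3, Y=2, W=0) weight 1/70
  (X=3, Z=3, Y=4, W=0) weight 1/70
Group by Z:
  weight(Z=1) = 1/70
  weight(Z=2) = 1/105
  weight(Z=3) = 1/35
Total weight = 1/70 + 1/105 + 1/35 = 11/210
P(Z=1 | obs) = 1/70 / 11/210 = 3/11
P(Z=2 | obs) = 1/105 / 11/210 = 2/11
P(Z=3 | obs) = 1/35 / 11/210 = 6/11

P(Z = 1 | obs) = 3/11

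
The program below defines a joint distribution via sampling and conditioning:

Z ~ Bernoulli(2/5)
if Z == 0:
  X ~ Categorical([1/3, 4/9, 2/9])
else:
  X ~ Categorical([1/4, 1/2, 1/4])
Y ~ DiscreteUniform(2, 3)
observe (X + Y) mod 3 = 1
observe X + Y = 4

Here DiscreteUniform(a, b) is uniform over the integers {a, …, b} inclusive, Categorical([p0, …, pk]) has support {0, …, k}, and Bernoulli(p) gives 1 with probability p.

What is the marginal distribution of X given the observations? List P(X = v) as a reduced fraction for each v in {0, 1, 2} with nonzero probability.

P(X=1) = 2/3, P(X=2) = 1/3

Enumerate traces; 4 have nonzero weight after conditioning:
  (Z=0, X=1, Y=3) weight 2/15
  (Z=0, X=2, Y=2) weight 1/15
  (Z=1, X=1, Y=3) weight 1/10
  (Z=1, X=2, Y=2) weight 1/20
Group by X:
  weight(X=1) = 7/30
  weight(X=2) = 7/60
Total weight = 7/30 + 7/60 = 7/20
P(X=1 | obs) = 7/30 / 7/20 = 2/3
P(X=2 | obs) = 7/60 / 7/20 = 1/3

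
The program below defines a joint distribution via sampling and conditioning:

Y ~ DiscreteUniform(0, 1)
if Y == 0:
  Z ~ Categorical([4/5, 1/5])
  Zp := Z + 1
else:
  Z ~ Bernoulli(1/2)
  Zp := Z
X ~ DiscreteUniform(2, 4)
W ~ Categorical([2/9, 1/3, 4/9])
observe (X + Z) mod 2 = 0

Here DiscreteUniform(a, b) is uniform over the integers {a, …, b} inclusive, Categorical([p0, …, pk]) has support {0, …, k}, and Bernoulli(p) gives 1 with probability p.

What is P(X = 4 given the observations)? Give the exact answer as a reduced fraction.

P(X = 4 | obs) = 13/33

Enumerate traces; 18 have nonzero weight after conditioning:
  (Y=0, Z=0, X=2, W=0) weight 4/135
  (Y=0, Z=0, X=2, W=1) weight 2/45
  (Y=0, Z=0, X=2, W=2) weight 8/135
  (Y=0, Z=0, X=4, W=0) weight 4/135
  (Y=0, Z=0, X=4, W=1) weight 2/45
  (Y=0, Z=0, X=4, W=2) weight 8/135
  (Y=0, Z=1, X=3, W=0) weight 1/135
  (Y=0, Z=1, X=3, W=1) weight 1/90
  … 10 more
Group by X:
  weight(X=2) = 13/60
  weight(X=3) = 7/60
  weight(X=4) = 13/60
Total weight = 13/60 + 7/60 + 13/60 = 11/20
P(X=2 | obs) = 13/60 / 11/20 = 13/33
P(X=3 | obs) = 7/60 / 11/20 = 7/33
P(X=4 | obs) = 13/60 / 11/20 = 13/33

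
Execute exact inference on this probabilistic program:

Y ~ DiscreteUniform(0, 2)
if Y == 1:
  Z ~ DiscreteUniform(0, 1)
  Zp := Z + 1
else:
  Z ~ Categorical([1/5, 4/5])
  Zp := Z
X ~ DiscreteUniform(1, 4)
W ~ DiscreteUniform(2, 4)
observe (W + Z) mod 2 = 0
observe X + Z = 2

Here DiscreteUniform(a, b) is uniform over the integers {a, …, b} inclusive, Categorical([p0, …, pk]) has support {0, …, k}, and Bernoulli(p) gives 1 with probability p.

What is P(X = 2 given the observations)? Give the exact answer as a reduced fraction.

P(X = 2 | obs) = 6/13

Enumerate traces; 9 have nonzero weight after conditioning:
  (Y=0, Z=0, X=2, W=2) weight 1/180
  (Y=0, Z=0, X=2, W=4) weight 1/180
  (Y=0, Z=1, X=1, W=3) weight 1/45
  (Y=1, Z=0, X=2, W=2) weight 1/72
  (Y=1, Z=0, X=2, W=4) weight 1/72
  (Y=1, Z=1, X=1, W=3) weight 1/72
  (Y=2, Z=0, X=2, W=2) weight 1/180
  (Y=2, Z=0, X=2, W=4) weight 1/180
  … 1 more
Group by X:
  weight(X=1) = 7/120
  weight(X=2) = 1/20
Total weight = 7/120 + 1/20 = 13/120
P(X=1 | obs) = 7/120 / 13/120 = 7/13
P(X=2 | obs) = 1/20 / 13/120 = 6/13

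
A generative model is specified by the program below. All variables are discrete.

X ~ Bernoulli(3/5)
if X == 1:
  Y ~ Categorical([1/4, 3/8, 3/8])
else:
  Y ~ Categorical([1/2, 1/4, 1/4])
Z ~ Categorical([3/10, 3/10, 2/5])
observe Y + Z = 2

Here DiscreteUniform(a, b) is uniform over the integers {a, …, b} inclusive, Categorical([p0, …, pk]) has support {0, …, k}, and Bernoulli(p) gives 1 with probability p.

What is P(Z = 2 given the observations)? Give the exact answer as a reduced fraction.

Enumerate traces; 6 have nonzero weight after conditioning:
  (X=0, Y=0, Z=2) weight 2/25
  (X=0, Y=1, Z=1) weight 3/100
  (X=0, Y=2, Z=0) weight 3/100
  (X=1, Y=0, Z=2) weight 3/50
  (X=1, Y=1, Z=1) weight 27/400
  (X=1, Y=2, Z=0) weight 27/400
Group by Z:
  weight(Z=0) = 39/400
  weight(Z=1) = 39/400
  weight(Z=2) = 7/50
Total weight = 39/400 + 39/400 + 7/50 = 67/200
P(Z=0 | obs) = 39/400 / 67/200 = 39/134
P(Z=1 | obs) = 39/400 / 67/200 = 39/134
P(Z=2 | obs) = 7/50 / 67/200 = 28/67

P(Z = 2 | obs) = 28/67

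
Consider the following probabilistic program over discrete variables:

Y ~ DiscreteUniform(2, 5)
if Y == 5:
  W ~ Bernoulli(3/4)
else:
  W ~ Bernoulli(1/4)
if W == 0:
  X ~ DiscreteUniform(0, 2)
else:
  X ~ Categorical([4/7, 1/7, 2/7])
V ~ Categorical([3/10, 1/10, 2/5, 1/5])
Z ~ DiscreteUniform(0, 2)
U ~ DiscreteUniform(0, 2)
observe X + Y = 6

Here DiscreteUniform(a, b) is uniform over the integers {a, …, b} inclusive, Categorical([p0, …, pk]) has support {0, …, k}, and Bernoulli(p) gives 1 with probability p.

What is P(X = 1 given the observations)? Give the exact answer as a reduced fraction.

P(X = 1 | obs) = 16/43

Enumerate traces; 144 have nonzero weight after conditioning:
  (Y=4, W=0, X=2, V=0, Z=0, U=0) weight 1/480
  (Y=4, W=0, X=2, V=0, Z=0, U=1) weight 1/480
  (Y=4, W=0, X=2, V=0, Z=0, U=2) weight 1/480
  (Y=4, W=0, X=2, V=0, Z=1, U=0) weight 1/480
  (Y=4, W=0, X=2, V=0, Z=1, U=1) weight 1/480
  (Y=4, W=0, X=2, V=0, Z=1, U=2) weight 1/480
  (Y=4, W=0, X=2, V=0, Z=2, U=0) weight 1/480
  (Y=4, W=0, X=2, V=0, Z=2, U=1) weight 1/480
  (Y=5, W=0, X=1, V=0, Z=0, U=0) weight 1/1440
  … 135 more
Group by X:
  weight(X=1) = 1/21
  weight(X=2) = 9/112
Total weight = 1/21 + 9/112 = 43/336
P(X=1 | obs) = 1/21 / 43/336 = 16/43
P(X=2 | obs) = 9/112 / 43/336 = 27/43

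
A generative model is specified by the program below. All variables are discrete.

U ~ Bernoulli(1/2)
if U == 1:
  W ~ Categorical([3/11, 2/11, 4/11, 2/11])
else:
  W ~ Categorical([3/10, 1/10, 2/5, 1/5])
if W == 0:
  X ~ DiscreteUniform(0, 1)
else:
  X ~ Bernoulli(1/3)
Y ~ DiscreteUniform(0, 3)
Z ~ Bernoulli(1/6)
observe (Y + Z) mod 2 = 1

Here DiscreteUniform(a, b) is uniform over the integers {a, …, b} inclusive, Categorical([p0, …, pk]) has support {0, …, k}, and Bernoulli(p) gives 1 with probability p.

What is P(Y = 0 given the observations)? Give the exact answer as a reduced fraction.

Enumerate traces; 64 have nonzero weight after conditioning:
  (U=0, W=0, X=0, Y=0, Z=1) weight 1/320
  (U=0, W=0, X=0, Y=1, Z=0) weight 1/64
  (U=0, W=0, X=0, Y=2, Z=1) weight 1/320
  (U=0, W=0, X=0, Y=3, Z=0) weight 1/64
  (U=0, W=0, X=1, Y=0, Z=1) weight 1/320
  (U=0, W=0, X=1, Y=1, Z=0) weight 1/64
  (U=0, W=0, X=1, Y=2, Z=1) weight 1/320
  (U=0, W=0, X=1, Y=3, Z=0) weight 1/64
  … 56 more
Group by Y:
  weight(Y=0) = 1/24
  weight(Y=1) = 5/24
  weight(Y=2) = 1/24
  weight(Y=3) = 5/24
Total weight = 1/24 + 5/24 + 1/24 + 5/24 = 1/2
P(Y=0 | obs) = 1/24 / 1/2 = 1/12
P(Y=1 | obs) = 5/24 / 1/2 = 5/12
P(Y=2 | obs) = 1/24 / 1/2 = 1/12
P(Y=3 | obs) = 5/24 / 1/2 = 5/12

P(Y = 0 | obs) = 1/12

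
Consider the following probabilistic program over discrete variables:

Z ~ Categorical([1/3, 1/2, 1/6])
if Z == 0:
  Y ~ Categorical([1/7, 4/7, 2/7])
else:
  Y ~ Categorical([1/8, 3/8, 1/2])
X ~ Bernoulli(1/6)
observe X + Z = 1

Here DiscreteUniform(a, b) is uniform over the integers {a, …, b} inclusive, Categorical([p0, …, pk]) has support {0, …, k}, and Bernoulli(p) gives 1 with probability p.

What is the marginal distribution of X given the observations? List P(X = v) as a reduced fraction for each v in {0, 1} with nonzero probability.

Enumerate traces; 6 have nonzero weight after conditioning:
  (Z=0, Y=0, X=1) weight 1/126
  (Z=0, Y=1, X=1) weight 2/63
  (Z=0, Y=2, X=1) weight 1/63
  (Z=1, Y=0, X=0) weight 5/96
  (Z=1, Y=1, X=0) weight 5/32
  (Z=1, Y=2, X=0) weight 5/24
Group by X:
  weight(X=0) = 5/12
  weight(X=1) = 1/18
Total weight = 5/12 + 1/18 = 17/36
P(X=0 | obs) = 5/12 / 17/36 = 15/17
P(X=1 | obs) = 1/18 / 17/36 = 2/17

P(X=0) = 15/17, P(X=1) = 2/17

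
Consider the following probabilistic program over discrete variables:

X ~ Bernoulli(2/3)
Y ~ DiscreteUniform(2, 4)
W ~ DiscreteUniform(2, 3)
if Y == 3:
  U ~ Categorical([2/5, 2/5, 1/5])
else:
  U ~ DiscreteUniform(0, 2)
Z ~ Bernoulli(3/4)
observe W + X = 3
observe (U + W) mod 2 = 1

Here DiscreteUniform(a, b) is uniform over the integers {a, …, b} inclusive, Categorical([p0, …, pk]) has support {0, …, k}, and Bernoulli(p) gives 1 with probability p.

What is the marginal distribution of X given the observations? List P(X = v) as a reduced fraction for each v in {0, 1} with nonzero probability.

P(X=0) = 29/61, P(X=1) = 32/61

Enumerate traces; 18 have nonzero weight after conditioning:
  (X=0, Y=2, W=3, U=0, Z=0) weight 1/216
  (X=0, Y=2, W=3, U=0, Z=1) weight 1/72
  (X=0, Y=2, W=3, U=2, Z=0) weight 1/216
  (X=0, Y=2, W=3, U=2, Z=1) weight 1/72
  (X=0, Y=3, W=3, U=0, Z=0) weight 1/180
  (X=0, Y=3, W=3, U=0, Z=1) weight 1/60
  (X=0, Y=3, W=3, U=2, Z=0) weight 1/360
  (X=0, Y=3, W=3, U=2, Z=1) weight 1/120
  (X=1, Y=2, W=2, U=1, Z=0) weight 1/108
  … 9 more
Group by X:
  weight(X=0) = 29/270
  weight(X=1) = 16/135
Total weight = 29/270 + 16/135 = 61/270
P(X=0 | obs) = 29/270 / 61/270 = 29/61
P(X=1 | obs) = 16/135 / 61/270 = 32/61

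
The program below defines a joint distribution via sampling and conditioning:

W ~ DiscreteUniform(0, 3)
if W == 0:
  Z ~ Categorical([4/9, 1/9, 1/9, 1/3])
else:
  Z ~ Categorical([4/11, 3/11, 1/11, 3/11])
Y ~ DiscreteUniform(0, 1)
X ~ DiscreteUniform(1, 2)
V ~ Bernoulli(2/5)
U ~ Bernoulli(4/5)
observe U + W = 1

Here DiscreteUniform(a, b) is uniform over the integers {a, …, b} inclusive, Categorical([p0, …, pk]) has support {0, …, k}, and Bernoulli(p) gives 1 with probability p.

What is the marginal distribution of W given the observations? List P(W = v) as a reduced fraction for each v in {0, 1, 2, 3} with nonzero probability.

P(W=0) = 4/5, P(W=1) = 1/5

Enumerate traces; 64 have nonzero weight after conditioning:
  (W=0, Z=0, Y=0, X=1, V=0, U=1) weight 1/75
  (W=0, Z=0, Y=0, X=1, V=1, U=1) weight 2/225
  (W=0, Z=0, Y=0, X=2, V=0, U=1) weight 1/75
  (W=0, Z=0, Y=0, X=2, V=1, U=1) weight 2/225
  (W=0, Z=0, Y=1, X=1, V=0, U=1) weight 1/75
  (W=0, Z=0, Y=1, X=1, V=1, U=1) weight 2/225
  (W=0, Z=0, Y=1, X=2, V=0, U=1) weight 1/75
  (W=0, Z=0, Y=1, X=2, V=1, U=1) weight 2/225
  (W=1, Z=0, Y=0, X=1, V=0, U=0) weight 3/1100
  … 55 more
Group by W:
  weight(W=0) = 1/5
  weight(W=1) = 1/20
Total weight = 1/5 + 1/20 = 1/4
P(W=0 | obs) = 1/5 / 1/4 = 4/5
P(W=1 | obs) = 1/20 / 1/4 = 1/5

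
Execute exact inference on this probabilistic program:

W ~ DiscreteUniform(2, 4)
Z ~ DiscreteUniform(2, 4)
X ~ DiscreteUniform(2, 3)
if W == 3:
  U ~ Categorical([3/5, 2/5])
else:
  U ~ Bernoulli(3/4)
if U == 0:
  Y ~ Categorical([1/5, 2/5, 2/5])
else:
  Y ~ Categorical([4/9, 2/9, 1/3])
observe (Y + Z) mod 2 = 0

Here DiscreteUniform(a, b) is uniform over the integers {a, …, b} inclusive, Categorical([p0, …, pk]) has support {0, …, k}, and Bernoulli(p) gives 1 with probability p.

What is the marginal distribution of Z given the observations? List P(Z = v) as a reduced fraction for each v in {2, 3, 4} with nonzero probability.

P(Z=2) = 481/1156, P(Z=3) = 97/578, P(Z=4) = 481/1156

Enumerate traces; 60 have nonzero weight after conditioning:
  (W=2, Z=2, X=2, U=0, Y=0) weight 1/360
  (W=2, Z=2, X=2, U=0, Y=2) weight 1/180
  (W=2, Z=2, X=2, U=1, Y=0) weight 1/54
  (W=2, Z=2, X=2, U=1, Y=2) weight 1/72
  (W=2, Z=2, X=3, U=0, Y=0) weight 1/360
  (W=2, Z=2, X=3, U=0, Y=2) weight 1/180
  (W=2, Z=2, X=3, U=1, Y=0) weight 1/54
  (W=2, Z=2, X=3, U=1, Y=2) weight 1/72
  (W=2, Z=3, X=2, U=0, Y=1) weight 1/180
  (W=2, Z=4, X=2, U=0, Y=0) weight 1/360
  … 50 more
Group by Z:
  weight(Z=2) = 481/2025
  weight(Z=3) = 194/2025
  weight(Z=4) = 481/2025
Total weight = 481/2025 + 194/2025 + 481/2025 = 1156/2025
P(Z=2 | obs) = 481/2025 / 1156/2025 = 481/1156
P(Z=3 | obs) = 194/2025 / 1156/2025 = 97/578
P(Z=4 | obs) = 481/2025 / 1156/2025 = 481/1156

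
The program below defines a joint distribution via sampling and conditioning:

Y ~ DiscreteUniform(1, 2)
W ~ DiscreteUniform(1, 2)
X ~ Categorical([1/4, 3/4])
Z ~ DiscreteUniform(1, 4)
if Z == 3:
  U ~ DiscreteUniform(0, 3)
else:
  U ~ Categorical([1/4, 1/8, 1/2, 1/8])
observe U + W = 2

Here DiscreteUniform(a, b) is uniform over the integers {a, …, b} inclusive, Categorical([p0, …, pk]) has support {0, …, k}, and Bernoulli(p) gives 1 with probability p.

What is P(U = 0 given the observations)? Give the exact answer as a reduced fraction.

Enumerate traces; 32 have nonzero weight after conditioning:
  (Y=1, W=1, X=0, Z=1, U=1) weight 1/512
  (Y=1, W=1, X=0, Z=2, U=1) weight 1/512
  (Y=1, W=1, X=0, Z=3, U=1) weight 1/256
  (Y=1, W=1, X=0, Z=4, U=1) weight 1/512
  (Y=1, W=1, X=1, Z=1, U=1) weight 3/512
  (Y=1, W=1, X=1, Z=2, U=1) weight 3/512
  (Y=1, W=1, X=1, Z=3, U=1) weight 3/256
  (Y=1, W=1, X=1, Z=4, U=1) weight 3/512
  (Y=1, W=2, X=0, Z=1, U=0) weight 1/256
  … 23 more
Group by U:
  weight(U=0) = 1/8
  weight(U=1) = 5/64
Total weight = 1/8 + 5/64 = 13/64
P(U=0 | obs) = 1/8 / 13/64 = 8/13
P(U=1 | obs) = 5/64 / 13/64 = 5/13

P(U = 0 | obs) = 8/13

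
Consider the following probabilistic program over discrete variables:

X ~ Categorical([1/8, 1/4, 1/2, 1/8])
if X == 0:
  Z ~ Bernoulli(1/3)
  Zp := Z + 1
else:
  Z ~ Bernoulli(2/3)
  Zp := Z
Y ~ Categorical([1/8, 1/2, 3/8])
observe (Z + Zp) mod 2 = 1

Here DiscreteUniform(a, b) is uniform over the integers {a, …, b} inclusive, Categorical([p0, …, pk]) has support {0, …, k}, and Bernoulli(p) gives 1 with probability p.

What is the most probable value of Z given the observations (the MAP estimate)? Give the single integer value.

argmax_v P(Z = v | obs) = 0

Enumerate traces; 6 have nonzero weight after conditioning:
  (X=0, Z=0, Y=0) weight 1/96
  (X=0, Z=0, Y=1) weight 1/24
  (X=0, Z=0, Y=2) weight 1/32
  (X=0, Z=1, Y=0) weight 1/192
  (X=0, Z=1, Y=1) weight 1/48
  (X=0, Z=1, Y=2) weight 1/64
Group by Z:
  weight(Z=0) = 1/12
  weight(Z=1) = 1/24
Total weight = 1/12 + 1/24 = 1/8
P(Z=0 | obs) = 1/12 / 1/8 = 2/3
P(Z=1 | obs) = 1/24 / 1/8 = 1/3
argmax = 0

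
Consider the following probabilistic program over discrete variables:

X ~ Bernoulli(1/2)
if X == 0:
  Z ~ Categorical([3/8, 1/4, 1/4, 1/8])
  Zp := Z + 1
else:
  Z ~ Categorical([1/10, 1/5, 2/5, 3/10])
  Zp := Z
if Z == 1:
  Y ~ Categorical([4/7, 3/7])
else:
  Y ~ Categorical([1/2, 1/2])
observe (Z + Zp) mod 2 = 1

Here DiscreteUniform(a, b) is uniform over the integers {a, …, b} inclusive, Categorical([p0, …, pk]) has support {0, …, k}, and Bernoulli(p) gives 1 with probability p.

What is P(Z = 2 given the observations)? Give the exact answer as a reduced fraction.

P(Z = 2 | obs) = 1/4

Enumerate traces; 8 have nonzero weight after conditioning:
  (X=0, Z=0, Y=0) weight 3/32
  (X=0, Z=0, Y=1) weight 3/32
  (X=0, Z=1, Y=0) weight 1/14
  (X=0, Z=1, Y=1) weight 3/56
  (X=0, Z=2, Y=0) weight 1/16
  (X=0, Z=2, Y=1) weight 1/16
  (X=0, Z=3, Y=0) weight 1/32
  (X=0, Z=3, Y=1) weight 1/32
Group by Z:
  weight(Z=0) = 3/16
  weight(Z=1) = 1/8
  weight(Z=2) = 1/8
  weight(Z=3) = 1/16
Total weight = 3/16 + 1/8 + 1/8 + 1/16 = 1/2
P(Z=0 | obs) = 3/16 / 1/2 = 3/8
P(Z=1 | obs) = 1/8 / 1/2 = 1/4
P(Z=2 | obs) = 1/8 / 1/2 = 1/4
P(Z=3 | obs) = 1/16 / 1/2 = 1/8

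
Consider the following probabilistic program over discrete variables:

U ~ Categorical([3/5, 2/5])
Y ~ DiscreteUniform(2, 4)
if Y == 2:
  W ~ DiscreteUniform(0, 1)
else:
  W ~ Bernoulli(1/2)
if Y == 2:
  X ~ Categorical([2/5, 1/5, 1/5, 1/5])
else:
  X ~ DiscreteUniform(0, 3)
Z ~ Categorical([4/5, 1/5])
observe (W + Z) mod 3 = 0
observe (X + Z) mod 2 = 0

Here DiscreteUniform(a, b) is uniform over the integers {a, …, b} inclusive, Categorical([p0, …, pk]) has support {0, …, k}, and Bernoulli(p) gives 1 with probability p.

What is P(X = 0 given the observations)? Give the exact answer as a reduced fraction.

P(X = 0 | obs) = 9/16

Enumerate traces; 12 have nonzero weight after conditioning:
  (U=0, Y=2, W=0, X=0, Z=0) weight 4/125
  (U=0, Y=2, W=0, X=2, Z=0) weight 2/125
  (U=0, Y=3, W=0, X=0, Z=0) weight 1/50
  (U=0, Y=3, W=0, X=2, Z=0) weight 1/50
  (U=0, Y=4, W=0, X=0, Z=0) weight 1/50
  (U=0, Y=4, W=0, X=2, Z=0) weight 1/50
  (U=1, Y=2, W=0, X=0, Z=0) weight 8/375
  (U=1, Y=2, W=0, X=2, Z=0) weight 4/375
  … 4 more
Group by X:
  weight(X=0) = 3/25
  weight(X=2) = 7/75
Total weight = 3/25 + 7/75 = 16/75
P(X=0 | obs) = 3/25 / 16/75 = 9/16
P(X=2 | obs) = 7/75 / 16/75 = 7/16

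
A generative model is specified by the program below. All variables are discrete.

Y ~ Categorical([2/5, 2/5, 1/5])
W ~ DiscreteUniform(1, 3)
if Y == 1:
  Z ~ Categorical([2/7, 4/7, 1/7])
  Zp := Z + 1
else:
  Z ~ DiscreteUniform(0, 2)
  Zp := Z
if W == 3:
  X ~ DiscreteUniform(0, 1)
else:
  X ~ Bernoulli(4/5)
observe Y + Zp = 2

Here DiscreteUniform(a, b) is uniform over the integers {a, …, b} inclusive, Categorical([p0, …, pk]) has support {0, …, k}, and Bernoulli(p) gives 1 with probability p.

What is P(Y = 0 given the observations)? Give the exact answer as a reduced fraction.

P(Y = 0 | obs) = 14/33

Enumerate traces; 18 have nonzero weight after conditioning:
  (Y=0, W=1, Z=2, X=0) weight 2/225
  (Y=0, W=1, Z=2, X=1) weight 8/225
  (Y=0, W=2, Z=2, X=0) weight 2/225
  (Y=0, W=2, Z=2, X=1) weight 8/225
  (Y=0, W=3, Z=2, X=0) weight 1/45
  (Y=0, W=3, Z=2, X=1) weight 1/45
  (Y=1, W=1, Z=0, X=0) weight 4/525
  (Y=1, W=1, Z=0, X=1) weight 16/525
  (Y=2, W=1, Z=0, X=0) weight 1/225
  … 9 more
Group by Y:
  weight(Y=0) = 2/15
  weight(Y=1) = 4/35
  weight(Y=2) = 1/15
Total weight = 2/15 + 4/35 + 1/15 = 11/35
P(Y=0 | obs) = 2/15 / 11/35 = 14/33
P(Y=1 | obs) = 4/35 / 11/35 = 4/11
P(Y=2 | obs) = 1/15 / 11/35 = 7/33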